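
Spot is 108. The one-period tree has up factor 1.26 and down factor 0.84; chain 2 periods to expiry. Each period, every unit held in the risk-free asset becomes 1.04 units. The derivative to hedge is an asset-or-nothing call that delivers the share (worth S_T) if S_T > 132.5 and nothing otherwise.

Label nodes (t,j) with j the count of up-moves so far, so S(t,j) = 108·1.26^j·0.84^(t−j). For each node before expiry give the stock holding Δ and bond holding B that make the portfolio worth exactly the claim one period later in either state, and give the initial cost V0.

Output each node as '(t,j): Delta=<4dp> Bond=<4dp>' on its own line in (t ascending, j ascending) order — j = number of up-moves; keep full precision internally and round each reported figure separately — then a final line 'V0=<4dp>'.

(0,0): Delta=1.7308 Bond=-150.9763
(1,0): Delta=0.0000 Bond=0.0000
(1,1): Delta=3.0000 Bond=-329.7323
V0=35.9467

No-arbitrage ⇒ martingale measure with p* = (R−d)/(u−d) = 0.4762.
Payoff layer (t=2): V(2,0)=0.0000, V(2,1)=0.0000, V(2,2)=171.4608
(1,0): S=90.7200. Δ = (V_up−V_dn)/(S_up−S_dn) = (0.0000−0.0000)/(114.3072−76.2048) = 0.0000. V = [p*·0.0000 + (1−p*)·0.0000]/1.04 = 0.0000. B = V − Δ·S = 0.0000.
(1,1): S=136.0800. Δ = (V_up−V_dn)/(S_up−S_dn) = (171.4608−0.0000)/(171.4608−114.3072) = 3.0000. V = [p*·171.4608 + (1−p*)·0.0000]/1.04 = 78.5077. B = V − Δ·S = -329.7323.
(0,0): S=108.0000. Δ = (V_up−V_dn)/(S_up−S_dn) = (78.5077−0.0000)/(136.0800−90.7200) = 1.7308. V = [p*·78.5077 + (1−p*)·0.0000]/1.04 = 35.9467. B = V − Δ·S = -150.9763.
The time-0 hedge costs 35.9467, which is the no-arbitrage price.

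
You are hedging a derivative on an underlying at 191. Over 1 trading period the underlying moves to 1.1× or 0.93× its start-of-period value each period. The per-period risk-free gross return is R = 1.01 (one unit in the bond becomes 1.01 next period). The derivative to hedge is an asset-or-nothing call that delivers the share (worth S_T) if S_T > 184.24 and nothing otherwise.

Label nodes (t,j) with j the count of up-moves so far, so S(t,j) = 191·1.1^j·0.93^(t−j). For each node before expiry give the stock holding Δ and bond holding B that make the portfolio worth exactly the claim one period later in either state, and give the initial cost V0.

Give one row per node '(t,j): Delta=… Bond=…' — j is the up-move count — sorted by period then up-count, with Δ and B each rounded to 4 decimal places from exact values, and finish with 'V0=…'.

Since d<R<u, set p* = (R−d)/(u−d) = 0.4706; price each node as the discounted p*-expectation of its children.
At expiry t=1: V(1,0)=0.0000, V(1,1)=210.1000
(0,0): S=191.0000. Δ = (V_up−V_dn)/(S_up−S_dn) = (210.1000−0.0000)/(210.1000−177.6300) = 6.4706. V = [p*·210.1000 + (1−p*)·0.0000]/1.01 = 97.8917. B = V − Δ·S = -1137.9907.
Self-financing check: at every node Δ·S+B equals the discounted successor values.

(0,0): Delta=6.4706 Bond=-1137.9907
V0=97.8917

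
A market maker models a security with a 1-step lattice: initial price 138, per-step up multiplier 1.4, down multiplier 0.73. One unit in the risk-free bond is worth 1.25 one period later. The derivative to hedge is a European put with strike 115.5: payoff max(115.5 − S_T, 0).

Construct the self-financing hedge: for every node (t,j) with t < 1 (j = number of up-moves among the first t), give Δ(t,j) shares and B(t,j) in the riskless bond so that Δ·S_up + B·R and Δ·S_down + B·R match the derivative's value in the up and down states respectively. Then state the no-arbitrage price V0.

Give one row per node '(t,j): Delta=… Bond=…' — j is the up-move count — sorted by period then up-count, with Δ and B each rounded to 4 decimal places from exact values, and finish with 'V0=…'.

Risk-neutral probability p* = (R−d)/(u−d) = (1.25−0.73)/(1.4−0.73) = 0.7761.
Terminal values V(1,·): V(1,0)=14.7600, V(1,1)=0.0000
  t=0,j=0: stock 138.0000 → up 193.2000 (V=0.0000), down 100.7400 (V=14.7600). Price 2.6436; hedge Δ=-0.1596, bond B=24.6734.
Self-financing check: at every node Δ·S+B equals the discounted successor values.

(0,0): Delta=-0.1596 Bond=24.6734
V0=2.6436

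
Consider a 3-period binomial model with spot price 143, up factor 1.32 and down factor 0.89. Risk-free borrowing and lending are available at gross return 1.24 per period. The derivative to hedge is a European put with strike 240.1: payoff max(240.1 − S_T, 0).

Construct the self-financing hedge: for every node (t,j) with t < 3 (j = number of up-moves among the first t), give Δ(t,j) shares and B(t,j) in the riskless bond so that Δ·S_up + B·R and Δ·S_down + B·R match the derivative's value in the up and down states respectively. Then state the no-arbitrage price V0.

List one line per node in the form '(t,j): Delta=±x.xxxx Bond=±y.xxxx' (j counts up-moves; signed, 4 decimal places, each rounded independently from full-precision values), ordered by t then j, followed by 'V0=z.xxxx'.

(0,0): Delta=-0.3778 Bond=62.0668
(1,0): Delta=-1.0000 Bond=156.1524
(1,1): Delta=-0.2819 Bond=58.8624
(2,0): Delta=-1.0000 Bond=193.6290
(2,1): Delta=-1.0000 Bond=193.6290
(2,2): Delta=-0.1712 Bond=45.4146
V0=8.0439

Under the risk-neutral measure, an up-move has probability p* = (R−d)/(u−d) = 0.8140 and values discount at R = 1.24.
Terminal values V(3,·): V(3,0)=139.2894, V(3,1)=90.5832, V(3,2)=18.3448, V(3,3)=0.0000
  t=2,j=0: stock 113.2703 → up 149.5168 (V=90.5832), down 100.8106 (V=139.2894). Price 80.3587; hedge Δ=-1.0000, bond B=193.6290.
  t=2,j=1: stock 167.9964 → up 221.7552 (V=18.3448), down 149.5168 (V=90.5832). Price 25.6326; hedge Δ=-1.0000, bond B=193.6290.
  t=2,j=2: stock 249.1632 → up 328.8954 (V=0.0000), down 221.7552 (V=18.3448). Price 2.7524; hedge Δ=-0.1712, bond B=45.4146.
  t=1,j=0: stock 127.2700 → up 167.9964 (V=25.6326), down 113.2703 (V=80.3587). Price 28.8824; hedge Δ=-1.0000, bond B=156.1524.
  t=1,j=1: stock 188.7600 → up 249.1632 (V=2.7524), down 167.9964 (V=25.6326). Price 5.6526; hedge Δ=-0.2819, bond B=58.8624.
  t=0,j=0: stock 143.0000 → up 188.7600 (V=5.6526), down 127.2700 (V=28.8824). Price 8.0439; hedge Δ=-0.3778, bond B=62.0668.
Self-financing check: at every node Δ·S+B equals the discounted successor values.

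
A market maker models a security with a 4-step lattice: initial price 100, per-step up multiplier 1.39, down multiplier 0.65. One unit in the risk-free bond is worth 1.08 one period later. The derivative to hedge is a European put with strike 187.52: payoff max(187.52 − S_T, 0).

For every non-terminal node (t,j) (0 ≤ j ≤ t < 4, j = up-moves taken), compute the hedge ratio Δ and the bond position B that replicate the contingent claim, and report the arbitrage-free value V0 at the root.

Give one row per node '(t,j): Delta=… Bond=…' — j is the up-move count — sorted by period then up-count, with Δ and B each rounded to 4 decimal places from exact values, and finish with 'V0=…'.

(0,0): Delta=-0.6090 Bond=114.2987
(1,0): Delta=-1.0000 Bond=148.8594
(1,1): Delta=-0.4771 Bond=105.1188
(2,0): Delta=-1.0000 Bond=160.7682
(2,1): Delta=-1.0000 Bond=160.7682
(2,2): Delta=-0.3009 Bond=79.4716
(3,0): Delta=-1.0000 Bond=173.6296
(3,1): Delta=-1.0000 Bond=173.6296
(3,2): Delta=-1.0000 Bond=173.6296
(3,3): Delta=-0.0652 Bond=22.5314
V0=53.4015

Under the risk-neutral measure, an up-move has probability p* = (R−d)/(u−d) = 0.5811 and values discount at R = 1.08.
Terminal payoffs: V(4,0)=169.6694, V(4,1)=149.3471, V(4,2)=105.8888, V(4,3)=12.9548, V(4,4)=0.0000
  t=3,j=0: stock 27.4625 → up 38.1729 (V=149.3471), down 17.8506 (V=169.6694). Price 146.1671; hedge Δ=-1.0000, bond B=173.6296.
  t=3,j=1: stock 58.7275 → up 81.6312 (V=105.8888), down 38.1729 (V=149.3471). Price 114.9021; hedge Δ=-1.0000, bond B=173.6296.
  t=3,j=2: stock 125.5865 → up 174.5652 (V=12.9548), down 81.6312 (V=105.8888). Price 48.0431; hedge Δ=-1.0000, bond B=173.6296.
  t=3,j=3: stock 268.5619 → up 373.3010 (V=0.0000), down 174.5652 (V=12.9548). Price 5.0250; hedge Δ=-0.0652, bond B=22.5314.
  t=2,j=0: stock 42.2500 → up 58.7275 (V=114.9021), down 27.4625 (V=146.1671). Price 118.5182; hedge Δ=-1.0000, bond B=160.7682.
  t=2,j=1: stock 90.3500 → up 125.5865 (V=48.0431), down 58.7275 (V=114.9021). Price 70.4182; hedge Δ=-1.0000, bond B=160.7682.
  t=2,j=2: stock 193.2100 → up 268.5619 (V=5.0250), down 125.5865 (V=48.0431). Price 21.3390; hedge Δ=-0.3009, bond B=79.4716.
  t=1,j=0: stock 65.0000 → up 90.3500 (V=70.4182), down 42.2500 (V=118.5182). Price 83.8594; hedge Δ=-1.0000, bond B=148.8594.
  t=1,j=1: stock 139.0000 → up 193.2100 (V=21.3390), down 90.3500 (V=70.4182). Price 38.7955; hedge Δ=-0.4771, bond B=105.1188.
  t=0,j=0: stock 100.0000 → up 139.0000 (V=38.7955), down 65.0000 (V=83.8594). Price 53.4015; hedge Δ=-0.6090, bond B=114.2987.
Self-financing check: at every node Δ·S+B equals the discounted successor values.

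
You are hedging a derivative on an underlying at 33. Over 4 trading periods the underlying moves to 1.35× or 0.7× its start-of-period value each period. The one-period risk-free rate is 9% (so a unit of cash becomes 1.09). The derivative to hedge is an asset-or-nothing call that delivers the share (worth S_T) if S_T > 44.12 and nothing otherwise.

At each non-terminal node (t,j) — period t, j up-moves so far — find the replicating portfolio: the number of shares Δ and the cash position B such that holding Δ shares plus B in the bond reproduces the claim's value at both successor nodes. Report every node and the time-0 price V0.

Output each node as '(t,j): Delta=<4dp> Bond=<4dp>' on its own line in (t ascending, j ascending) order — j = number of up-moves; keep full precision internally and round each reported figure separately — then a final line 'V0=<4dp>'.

The replicating-portfolio and risk-neutral prices coincide; use p* = (1.09−0.7)/(1.35−0.7) = 0.6000 for the latter.
Terminal values V(4,·): V(4,0)=0.0000, V(4,1)=0.0000, V(4,2)=0.0000, V(4,3)=56.8347, V(4,4)=109.6097
  t=3,j=0: stock 11.3190 → up 15.2806 (V=0.0000), down 7.9233 (V=0.0000). Price 0.0000; hedge Δ=0.0000, bond B=0.0000.
  t=3,j=1: stock 21.8295 → up 29.4698 (V=0.0000), down 15.2806 (V=0.0000). Price 0.0000; hedge Δ=0.0000, bond B=0.0000.
  t=3,j=2: stock 42.0998 → up 56.8347 (V=56.8347), down 29.4698 (V=0.0000). Price 31.2851; hedge Δ=2.0769, bond B=-56.1528.
  t=3,j=3: stock 81.1924 → up 109.6097 (V=109.6097), down 56.8347 (V=56.8347). Price 81.1924; hedge Δ=1.0000, bond B=0.0000.
  t=2,j=0: stock 16.1700 → up 21.8295 (V=0.0000), down 11.3190 (V=0.0000). Price 0.0000; hedge Δ=0.0000, bond B=0.0000.
  t=2,j=1: stock 31.1850 → up 42.0998 (V=31.2851), down 21.8295 (V=0.0000). Price 17.2212; hedge Δ=1.5434, bond B=-30.9098.
  t=2,j=2: stock 60.1425 → up 81.1924 (V=81.1924), down 42.0998 (V=31.2851). Price 56.1738; hedge Δ=1.2766, bond B=-20.6065.
  t=1,j=0: stock 23.1000 → up 31.1850 (V=17.2212), down 16.1700 (V=0.0000). Price 9.4795; hedge Δ=1.1469, bond B=-17.0146.
  t=1,j=1: stock 44.5500 → up 60.1425 (V=56.1738), down 31.1850 (V=17.2212). Price 37.2411; hedge Δ=1.3452, bond B=-22.6861.
  t=0,j=0: stock 33.0000 → up 44.5500 (V=37.2411), down 23.1000 (V=9.4795). Price 23.9784; hedge Δ=1.2942, bond B=-18.7316.
Root portfolio cost Δ·33+B reproduces V0=23.9784.

(0,0): Delta=1.2942 Bond=-18.7316
(1,0): Delta=1.1469 Bond=-17.0146
(1,1): Delta=1.3452 Bond=-22.6861
(2,0): Delta=0.0000 Bond=0.0000
(2,1): Delta=1.5434 Bond=-30.9098
(2,2): Delta=1.2766 Bond=-20.6065
(3,0): Delta=0.0000 Bond=0.0000
(3,1): Delta=0.0000 Bond=0.0000
(3,2): Delta=2.0769 Bond=-56.1528
(3,3): Delta=1.0000 Bond=0.0000
V0=23.9784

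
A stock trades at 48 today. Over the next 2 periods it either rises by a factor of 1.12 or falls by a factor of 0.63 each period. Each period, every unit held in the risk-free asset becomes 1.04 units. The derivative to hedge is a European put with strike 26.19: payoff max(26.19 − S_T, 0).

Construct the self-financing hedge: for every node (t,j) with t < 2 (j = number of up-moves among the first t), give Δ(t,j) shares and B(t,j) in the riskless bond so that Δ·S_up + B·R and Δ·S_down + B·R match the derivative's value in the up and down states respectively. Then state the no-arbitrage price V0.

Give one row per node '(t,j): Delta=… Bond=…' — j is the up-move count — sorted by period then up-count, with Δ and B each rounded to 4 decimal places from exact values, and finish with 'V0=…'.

(0,0): Delta=-0.0476 Bond=2.4631
(1,0): Delta=-0.4818 Bond=15.6897
(1,1): Delta=0.0000 Bond=0.0000
V0=0.1759

Under the risk-neutral measure, an up-move has probability p* = (R−d)/(u−d) = 0.8367 and values discount at R = 1.04.
At expiry t=2: V(2,0)=7.1388, V(2,1)=0.0000, V(2,2)=0.0000
Node (1,0) S=30.2400: V=(p*·0.0000+(1−p*)·7.1388)/1.04=1.1207; Δ=(0.0000−7.1388)/(33.8688−19.0512)=-0.4818; B=V−Δ·S=15.6897
Node (1,1) S=53.7600: V=(p*·0.0000+(1−p*)·0.0000)/1.04=0.0000; Δ=(0.0000−0.0000)/(60.2112−33.8688)=0.0000; B=V−Δ·S=0.0000
Node (0,0) S=48.0000: V=(p*·0.0000+(1−p*)·1.1207)/1.04=0.1759; Δ=(0.0000−1.1207)/(53.7600−30.2400)=-0.0476; B=V−Δ·S=2.4631
Self-financing check: at every node Δ·S+B equals the discounted successor values.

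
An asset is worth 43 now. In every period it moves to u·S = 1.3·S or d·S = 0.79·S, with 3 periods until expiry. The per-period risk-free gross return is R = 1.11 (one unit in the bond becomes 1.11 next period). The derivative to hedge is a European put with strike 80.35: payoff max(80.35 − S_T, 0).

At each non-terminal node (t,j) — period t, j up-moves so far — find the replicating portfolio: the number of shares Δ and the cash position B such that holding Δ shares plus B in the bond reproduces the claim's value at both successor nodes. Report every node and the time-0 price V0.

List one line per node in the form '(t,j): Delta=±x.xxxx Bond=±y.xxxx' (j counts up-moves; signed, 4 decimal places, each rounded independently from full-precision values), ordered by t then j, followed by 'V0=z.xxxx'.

(0,0): Delta=-0.7942 Bond=52.4545
(1,0): Delta=-1.0000 Bond=65.2139
(1,1): Delta=-0.7200 Bond=54.0746
(2,0): Delta=-1.0000 Bond=72.3874
(2,1): Delta=-1.0000 Bond=72.3874
(2,2): Delta=-0.6190 Bond=52.6813
V0=18.3018

Risk-neutral probability p* = (R−d)/(u−d) = (1.11−0.79)/(1.3−0.79) = 0.6275.
Terminal payoffs: V(3,0)=59.1493, V(3,1)=45.4628, V(3,2)=22.9407, V(3,3)=0.0000
Node (2,0) S=26.8363: V=(p*·45.4628+(1−p*)·59.1493)/1.11=45.5511; Δ=(45.4628−59.1493)/(34.8872−21.2007)=-1.0000; B=V−Δ·S=72.3874
Node (2,1) S=44.1610: V=(p*·22.9407+(1−p*)·45.4628)/1.11=28.2264; Δ=(22.9407−45.4628)/(57.4093−34.8872)=-1.0000; B=V−Δ·S=72.3874
Node (2,2) S=72.6700: V=(p*·0.0000+(1−p*)·22.9407)/1.11=7.6996; Δ=(0.0000−22.9407)/(94.4710−57.4093)=-0.6190; B=V−Δ·S=52.6813
Node (1,0) S=33.9700: V=(p*·28.2264+(1−p*)·45.5511)/1.11=31.2439; Δ=(28.2264−45.5511)/(44.1610−26.8363)=-1.0000; B=V−Δ·S=65.2139
Node (1,1) S=55.9000: V=(p*·7.6996+(1−p*)·28.2264)/1.11=13.8260; Δ=(7.6996−28.2264)/(72.6700−44.1610)=-0.7200; B=V−Δ·S=54.0746
Node (0,0) S=43.0000: V=(p*·13.8260+(1−p*)·31.2439)/1.11=18.3018; Δ=(13.8260−31.2439)/(55.9000−33.9700)=-0.7942; B=V−Δ·S=52.4545
Check: Δ(0,0)·S0 + B(0,0) = 18.3018 = V0.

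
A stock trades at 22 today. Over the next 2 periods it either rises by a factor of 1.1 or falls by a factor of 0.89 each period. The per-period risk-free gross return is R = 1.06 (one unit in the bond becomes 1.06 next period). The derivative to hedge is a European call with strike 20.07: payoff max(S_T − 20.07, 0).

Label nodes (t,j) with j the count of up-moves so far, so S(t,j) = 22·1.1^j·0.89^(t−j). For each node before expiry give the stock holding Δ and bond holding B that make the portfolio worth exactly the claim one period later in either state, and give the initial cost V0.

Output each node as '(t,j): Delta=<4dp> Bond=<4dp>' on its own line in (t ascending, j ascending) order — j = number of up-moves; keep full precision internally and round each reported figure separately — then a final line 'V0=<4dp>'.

Risk-neutral probability p* = (R−d)/(u−d) = (1.06−0.89)/(1.1−0.89) = 0.8095.
Terminal values V(2,·): V(2,0)=0.0000, V(2,1)=1.4680, V(2,2)=6.5500
  t=1,j=0: stock 19.5800 → up 21.5380 (V=1.4680), down 17.4262 (V=0.0000). Price 1.1211; hedge Δ=0.3570, bond B=-5.8694.
  t=1,j=1: stock 24.2000 → up 26.6200 (V=6.5500), down 21.5380 (V=1.4680). Price 5.2660; hedge Δ=1.0000, bond B=-18.9340.
  t=0,j=0: stock 22.0000 → up 24.2000 (V=5.2660), down 19.5800 (V=1.1211). Price 4.2231; hedge Δ=0.8972, bond B=-15.5146.
Self-financing check: at every node Δ·S+B equals the discounted successor values.

(0,0): Delta=0.8972 Bond=-15.5146
(1,0): Delta=0.3570 Bond=-5.8694
(1,1): Delta=1.0000 Bond=-18.9340
V0=4.2231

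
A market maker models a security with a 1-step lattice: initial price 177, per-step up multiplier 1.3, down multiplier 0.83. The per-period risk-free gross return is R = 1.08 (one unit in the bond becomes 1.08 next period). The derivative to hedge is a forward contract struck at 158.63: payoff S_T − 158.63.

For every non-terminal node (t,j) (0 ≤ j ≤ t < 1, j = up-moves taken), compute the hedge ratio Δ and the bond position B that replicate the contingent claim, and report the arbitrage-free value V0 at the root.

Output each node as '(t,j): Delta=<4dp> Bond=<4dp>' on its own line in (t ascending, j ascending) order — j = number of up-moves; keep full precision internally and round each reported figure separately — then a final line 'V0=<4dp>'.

(0,0): Delta=1.0000 Bond=-146.8796
V0=30.1204

Since d<R<u, set p* = (R−d)/(u−d) = 0.5319; price each node as the discounted p*-expectation of its children.
Terminal payoffs: V(1,0)=-11.7200, V(1,1)=71.4700
Node (0,0) S=177.0000: V=(p*·71.4700+(1−p*)·-11.7200)/1.08=30.1204; Δ=(71.4700−-11.7200)/(230.1000−146.9100)=1.0000; B=V−Δ·S=-146.8796
Self-financing check: at every node Δ·S+B equals the discounted successor values.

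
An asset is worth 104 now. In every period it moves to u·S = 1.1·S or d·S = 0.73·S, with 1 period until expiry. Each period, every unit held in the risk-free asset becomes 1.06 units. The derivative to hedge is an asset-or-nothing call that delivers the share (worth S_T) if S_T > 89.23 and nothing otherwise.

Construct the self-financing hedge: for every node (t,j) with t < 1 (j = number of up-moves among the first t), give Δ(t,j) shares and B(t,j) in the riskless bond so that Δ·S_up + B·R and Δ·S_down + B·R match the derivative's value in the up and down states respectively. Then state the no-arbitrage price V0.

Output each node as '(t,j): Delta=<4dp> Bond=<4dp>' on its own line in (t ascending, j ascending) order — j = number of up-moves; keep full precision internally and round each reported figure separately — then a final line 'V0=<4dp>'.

No-arbitrage ⇒ martingale measure with p* = (R−d)/(u−d) = 0.8919.
At expiry t=1: V(1,0)=0.0000, V(1,1)=114.4000
  t=0,j=0: stock 104.0000 → up 114.4000 (V=114.4000), down 75.9200 (V=0.0000). Price 96.2570; hedge Δ=2.9730, bond B=-212.9322.
Each (Δ,B) replicates both successor values, so the strategy is self-financing and V0 is arbitrage-free.

(0,0): Delta=2.9730 Bond=-212.9322
V0=96.2570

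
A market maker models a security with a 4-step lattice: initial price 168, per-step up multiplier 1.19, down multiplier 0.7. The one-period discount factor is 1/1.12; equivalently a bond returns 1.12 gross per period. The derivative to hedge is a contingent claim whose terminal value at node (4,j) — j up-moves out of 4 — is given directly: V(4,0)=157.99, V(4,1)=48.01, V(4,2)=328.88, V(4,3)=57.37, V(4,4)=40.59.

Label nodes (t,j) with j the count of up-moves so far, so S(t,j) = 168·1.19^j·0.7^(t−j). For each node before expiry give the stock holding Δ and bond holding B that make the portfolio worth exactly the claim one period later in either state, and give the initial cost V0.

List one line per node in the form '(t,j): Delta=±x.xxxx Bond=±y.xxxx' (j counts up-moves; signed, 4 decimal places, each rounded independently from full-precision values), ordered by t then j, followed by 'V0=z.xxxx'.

(0,0): Delta=-0.7059 Bond=164.7823
(1,0): Delta=-1.8391 Bond=317.8224
(1,1): Delta=-0.5948 Bond=162.3451
(2,0): Delta=4.9811 Bond=-205.4816
(2,1): Delta=-2.5078 Bond=449.5349
(2,2): Delta=-0.4072 Bond=137.2085
(3,0): Delta=-3.8951 Bond=281.3431
(3,1): Delta=5.8514 Bond=-315.3865
(3,2): Delta=-3.3273 Bond=639.9566
(3,3): Delta=-0.1210 Bond=72.6263
V0=46.1937

Risk-neutral probability p* = (R−d)/(u−d) = (1.12−0.7)/(1.19−0.7) = 0.8571.
At expiry t=4: V(4,0)=157.9900, V(4,1)=48.0100, V(4,2)=328.8800, V(4,3)=57.3700, V(4,4)=40.5900
Node (3,0) S=57.6240: V=(p*·48.0100+(1−p*)·157.9900)/1.12=56.8941; Δ=(48.0100−157.9900)/(68.5726−40.3368)=-3.8951; B=V−Δ·S=281.3431
Node (3,1) S=97.9608: V=(p*·328.8800+(1−p*)·48.0100)/1.12=257.8176; Δ=(328.8800−48.0100)/(116.5734−68.5726)=5.8514; B=V−Δ·S=-315.3865
Node (3,2) S=166.5334: V=(p*·57.3700+(1−p*)·328.8800)/1.12=85.8546; Δ=(57.3700−328.8800)/(198.1747−116.5734)=-3.3273; B=V−Δ·S=639.9566
Node (3,3) S=283.1067: V=(p*·40.5900+(1−p*)·57.3700)/1.12=38.3814; Δ=(40.5900−57.3700)/(336.8970−198.1747)=-0.1210; B=V−Δ·S=72.6263
Node (2,0) S=82.3200: V=(p*·257.8176+(1−p*)·56.8941)/1.12=204.5663; Δ=(257.8176−56.8941)/(97.9608−57.6240)=4.9811; B=V−Δ·S=-205.4816
Node (2,1) S=139.9440: V=(p*·85.8546+(1−p*)·257.8176)/1.12=98.5899; Δ=(85.8546−257.8176)/(166.5334−97.9608)=-2.5078; B=V−Δ·S=449.5349
Node (2,2) S=237.9048: V=(p*·38.3814+(1−p*)·85.8546)/1.12=40.3243; Δ=(38.3814−85.8546)/(283.1067−166.5334)=-0.4072; B=V−Δ·S=137.2085
Node (1,0) S=117.6000: V=(p*·98.5899+(1−p*)·204.5663)/1.12=101.5441; Δ=(98.5899−204.5663)/(139.9440−82.3200)=-1.8391; B=V−Δ·S=317.8224
Node (1,1) S=199.9200: V=(p*·40.3243+(1−p*)·98.5899)/1.12=43.4357; Δ=(40.3243−98.5899)/(237.9048−139.9440)=-0.5948; B=V−Δ·S=162.3451
Node (0,0) S=168.0000: V=(p*·43.4357+(1−p*)·101.5441)/1.12=46.1937; Δ=(43.4357−101.5441)/(199.9200−117.6000)=-0.7059; B=V−Δ·S=164.7823
Root portfolio cost Δ·168+B reproduces V0=46.1937.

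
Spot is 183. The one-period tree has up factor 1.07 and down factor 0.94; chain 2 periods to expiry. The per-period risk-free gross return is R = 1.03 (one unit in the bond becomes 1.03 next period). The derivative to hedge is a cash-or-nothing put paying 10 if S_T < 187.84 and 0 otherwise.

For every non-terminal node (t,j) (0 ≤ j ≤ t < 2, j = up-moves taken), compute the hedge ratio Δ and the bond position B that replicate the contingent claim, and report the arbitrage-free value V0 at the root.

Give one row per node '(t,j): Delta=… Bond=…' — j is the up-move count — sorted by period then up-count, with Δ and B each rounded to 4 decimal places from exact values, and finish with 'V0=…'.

No-arbitrage ⇒ martingale measure with p* = (R−d)/(u−d) = 0.6923.
Terminal payoffs: V(2,0)=10.0000, V(2,1)=10.0000, V(2,2)=0.0000
(1,0): S=172.0200. Δ = (V_up−V_dn)/(S_up−S_dn) = (10.0000−10.0000)/(184.0614−161.6988) = 0.0000. V = [p*·10.0000 + (1−p*)·10.0000]/1.03 = 9.7087. B = V − Δ·S = 9.7087.
(1,1): S=195.8100. Δ = (V_up−V_dn)/(S_up−S_dn) = (0.0000−10.0000)/(209.5167−184.0614) = -0.3928. V = [p*·0.0000 + (1−p*)·10.0000]/1.03 = 2.9873. B = V − Δ·S = 79.9104.
(0,0): S=183.0000. Δ = (V_up−V_dn)/(S_up−S_dn) = (2.9873−9.7087)/(195.8100−172.0200) = -0.2825. V = [p*·2.9873 + (1−p*)·9.7087]/1.03 = 4.9082. B = V − Δ·S = 56.6115.
Root portfolio cost Δ·183+B reproduces V0=4.9082.

(0,0): Delta=-0.2825 Bond=56.6115
(1,0): Delta=0.0000 Bond=9.7087
(1,1): Delta=-0.3928 Bond=79.9104
V0=4.9082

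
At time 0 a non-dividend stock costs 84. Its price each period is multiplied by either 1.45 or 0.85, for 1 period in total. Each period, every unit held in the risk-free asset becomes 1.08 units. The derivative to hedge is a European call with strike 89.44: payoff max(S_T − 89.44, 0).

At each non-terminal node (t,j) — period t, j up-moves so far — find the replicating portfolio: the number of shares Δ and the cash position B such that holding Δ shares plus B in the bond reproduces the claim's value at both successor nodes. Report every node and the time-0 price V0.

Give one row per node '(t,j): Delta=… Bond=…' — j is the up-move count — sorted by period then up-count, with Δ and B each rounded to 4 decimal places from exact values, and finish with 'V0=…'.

No-arbitrage ⇒ martingale measure with p* = (R−d)/(u−d) = 0.3833.
Terminal values V(1,·): V(1,0)=0.0000, V(1,1)=32.3600
(0,0): S=84.0000. Δ = (V_up−V_dn)/(S_up−S_dn) = (32.3600−0.0000)/(121.8000−71.4000) = 0.6421. V = [p*·32.3600 + (1−p*)·0.0000]/1.08 = 11.4858. B = V − Δ·S = -42.4475.
Root portfolio cost Δ·84+B reproduces V0=11.4858.

(0,0): Delta=0.6421 Bond=-42.4475
V0=11.4858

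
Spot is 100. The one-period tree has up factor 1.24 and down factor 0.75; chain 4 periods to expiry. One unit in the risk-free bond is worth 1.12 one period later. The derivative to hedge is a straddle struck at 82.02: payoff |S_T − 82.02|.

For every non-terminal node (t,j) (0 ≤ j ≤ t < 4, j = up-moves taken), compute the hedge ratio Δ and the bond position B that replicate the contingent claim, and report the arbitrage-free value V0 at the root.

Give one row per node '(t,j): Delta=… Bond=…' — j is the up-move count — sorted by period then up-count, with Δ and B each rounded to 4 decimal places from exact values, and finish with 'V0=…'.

No-arbitrage ⇒ martingale measure with p* = (R−d)/(u−d) = 0.7551.
Payoff layer (t=4): V(4,0)=50.3794, V(4,1)=29.7075, V(4,2)=4.4700, V(4,3)=60.9768, V(4,4)=154.4014
Node (3,0) S=42.1875: V=(p*·29.7075+(1−p*)·50.3794)/1.12=31.0446; Δ=(29.7075−50.3794)/(52.3125−31.6406)=-1.0000; B=V−Δ·S=73.2321
Node (3,1) S=69.7500: V=(p*·4.4700+(1−p*)·29.7075)/1.12=9.5095; Δ=(4.4700−29.7075)/(86.4900−52.3125)=-0.7384; B=V−Δ·S=61.0146
Node (3,2) S=115.3200: V=(p*·60.9768+(1−p*)·4.4700)/1.12=42.0879; Δ=(60.9768−4.4700)/(142.9968−86.4900)=1.0000; B=V−Δ·S=-73.2321
Node (3,3) S=190.6624: V=(p*·154.4014+(1−p*)·60.9768)/1.12=117.4303; Δ=(154.4014−60.9768)/(236.4214−142.9968)=1.0000; B=V−Δ·S=-73.2321
Node (2,0) S=56.2500: V=(p*·9.5095+(1−p*)·31.0446)/1.12=13.1995; Δ=(9.5095−31.0446)/(69.7500−42.1875)=-0.7813; B=V−Δ·S=57.1488
Node (2,1) S=93.0000: V=(p*·42.0879+(1−p*)·9.5095)/1.12=30.4549; Δ=(42.0879−9.5095)/(115.3200−69.7500)=0.7149; B=V−Δ·S=-36.0316
Node (2,2) S=153.7600: V=(p*·117.4303+(1−p*)·42.0879)/1.12=88.3742; Δ=(117.4303−42.0879)/(190.6624−115.3200)=1.0000; B=V−Δ·S=-65.3858
Node (1,0) S=75.0000: V=(p*·30.4549+(1−p*)·13.1995)/1.12=23.4188; Δ=(30.4549−13.1995)/(93.0000−56.2500)=0.4695; B=V−Δ·S=-11.7964
Node (1,1) S=124.0000: V=(p*·88.3742+(1−p*)·30.4549)/1.12=66.2409; Δ=(88.3742−30.4549)/(153.7600−93.0000)=0.9532; B=V−Δ·S=-51.9617
Node (0,0) S=100.0000: V=(p*·66.2409+(1−p*)·23.4188)/1.12=49.7803; Δ=(66.2409−23.4188)/(124.0000−75.0000)=0.8739; B=V−Δ·S=-37.6118
The time-0 hedge costs 49.7803, which is the no-arbitrage price.

(0,0): Delta=0.8739 Bond=-37.6118
(1,0): Delta=0.4695 Bond=-11.7964
(1,1): Delta=0.9532 Bond=-51.9617
(2,0): Delta=-0.7813 Bond=57.1488
(2,1): Delta=0.7149 Bond=-36.0316
(2,2): Delta=1.0000 Bond=-65.3858
(3,0): Delta=-1.0000 Bond=73.2321
(3,1): Delta=-0.7384 Bond=61.0146
(3,2): Delta=1.0000 Bond=-73.2321
(3,3): Delta=1.0000 Bond=-73.2321
V0=49.7803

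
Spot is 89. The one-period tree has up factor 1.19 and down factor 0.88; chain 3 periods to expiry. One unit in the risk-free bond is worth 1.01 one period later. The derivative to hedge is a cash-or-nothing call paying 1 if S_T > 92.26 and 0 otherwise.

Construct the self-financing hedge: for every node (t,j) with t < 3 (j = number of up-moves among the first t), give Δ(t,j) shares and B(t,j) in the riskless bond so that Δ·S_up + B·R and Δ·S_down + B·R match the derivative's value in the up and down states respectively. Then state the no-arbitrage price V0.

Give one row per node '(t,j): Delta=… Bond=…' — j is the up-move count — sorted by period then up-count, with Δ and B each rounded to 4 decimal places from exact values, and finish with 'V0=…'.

(0,0): Delta=0.0173 Bond=-1.1711
(1,0): Delta=0.0171 Bond=-1.1670
(1,1): Delta=0.0175 Bond=-1.2047
(2,0): Delta=0.0000 Bond=0.0000
(2,1): Delta=0.0346 Bond=-2.8106
(2,2): Delta=0.0000 Bond=0.9901
V0=0.3689

The replicating-portfolio and risk-neutral prices coincide; use p* = (1.01−0.88)/(1.19−0.88) = 0.4194 for the latter.
At expiry t=3: V(3,0)=0.0000, V(3,1)=0.0000, V(3,2)=1.0000, V(3,3)=1.0000
Node (2,0) S=68.9216: V=(p*·0.0000+(1−p*)·0.0000)/1.01=0.0000; Δ=(0.0000−0.0000)/(82.0167−60.6510)=0.0000; B=V−Δ·S=0.0000
Node (2,1) S=93.2008: V=(p*·1.0000+(1−p*)·0.0000)/1.01=0.4152; Δ=(1.0000−0.0000)/(110.9090−82.0167)=0.0346; B=V−Δ·S=-2.8106
Node (2,2) S=126.0329: V=(p*·1.0000+(1−p*)·1.0000)/1.01=0.9901; Δ=(1.0000−1.0000)/(149.9792−110.9090)=0.0000; B=V−Δ·S=0.9901
Node (1,0) S=78.3200: V=(p*·0.4152+(1−p*)·0.0000)/1.01=0.1724; Δ=(0.4152−0.0000)/(93.2008−68.9216)=0.0171; B=V−Δ·S=-1.1670
Node (1,1) S=105.9100: V=(p*·0.9901+(1−p*)·0.4152)/1.01=0.6498; Δ=(0.9901−0.4152)/(126.0329−93.2008)=0.0175; B=V−Δ·S=-1.2047
Node (0,0) S=89.0000: V=(p*·0.6498+(1−p*)·0.1724)/1.01=0.3689; Δ=(0.6498−0.1724)/(105.9100−78.3200)=0.0173; B=V−Δ·S=-1.1711
Each (Δ,B) replicates both successor values, so the strategy is self-financing and V0 is arbitrage-free.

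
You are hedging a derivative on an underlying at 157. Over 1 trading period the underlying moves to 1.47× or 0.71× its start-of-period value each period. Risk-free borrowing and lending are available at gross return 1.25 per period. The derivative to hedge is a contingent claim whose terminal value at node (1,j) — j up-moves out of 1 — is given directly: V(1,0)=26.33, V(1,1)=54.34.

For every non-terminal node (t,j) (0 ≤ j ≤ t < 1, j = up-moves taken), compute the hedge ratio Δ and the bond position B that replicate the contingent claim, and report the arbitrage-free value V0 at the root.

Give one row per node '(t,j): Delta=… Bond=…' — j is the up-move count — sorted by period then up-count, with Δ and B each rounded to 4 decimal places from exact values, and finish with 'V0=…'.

The replicating-portfolio and risk-neutral prices coincide; use p* = (1.25−0.71)/(1.47−0.71) = 0.7105 for the latter.
Payoff layer (t=1): V(1,0)=26.3300, V(1,1)=54.3400
Node (0,0) S=157.0000: V=(p*·54.3400+(1−p*)·26.3300)/1.25=36.9855; Δ=(54.3400−26.3300)/(230.7900−111.4700)=0.2347; B=V−Δ·S=0.1302
Root portfolio cost Δ·157+B reproduces V0=36.9855.

(0,0): Delta=0.2347 Bond=0.1302
V0=36.9855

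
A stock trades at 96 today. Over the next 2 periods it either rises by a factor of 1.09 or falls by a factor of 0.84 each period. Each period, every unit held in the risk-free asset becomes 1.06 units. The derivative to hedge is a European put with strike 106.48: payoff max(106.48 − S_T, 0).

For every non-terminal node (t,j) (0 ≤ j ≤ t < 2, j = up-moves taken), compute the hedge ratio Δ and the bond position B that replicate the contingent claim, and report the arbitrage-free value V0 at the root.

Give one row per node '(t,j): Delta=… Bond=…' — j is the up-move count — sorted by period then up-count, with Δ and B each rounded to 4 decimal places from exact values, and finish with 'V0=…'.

(0,0): Delta=-0.7379 Bond=74.8261
(1,0): Delta=-1.0000 Bond=100.4528
(1,1): Delta=-0.7103 Bond=76.4333
V0=3.9894

Under the risk-neutral measure, an up-move has probability p* = (R−d)/(u−d) = 0.8800 and values discount at R = 1.06.
Terminal payoffs: V(2,0)=38.7424, V(2,1)=18.5824, V(2,2)=0.0000
(1,0): S=80.6400. Δ = (V_up−V_dn)/(S_up−S_dn) = (18.5824−38.7424)/(87.8976−67.7376) = -1.0000. V = [p*·18.5824 + (1−p*)·38.7424]/1.06 = 19.8128. B = V − Δ·S = 100.4528.
(1,1): S=104.6400. Δ = (V_up−V_dn)/(S_up−S_dn) = (0.0000−18.5824)/(114.0576−87.8976) = -0.7103. V = [p*·0.0000 + (1−p*)·18.5824]/1.06 = 2.1037. B = V − Δ·S = 76.4333.
(0,0): S=96.0000. Δ = (V_up−V_dn)/(S_up−S_dn) = (2.1037−19.8128)/(104.6400−80.6400) = -0.7379. V = [p*·2.1037 + (1−p*)·19.8128]/1.06 = 3.9894. B = V − Δ·S = 74.8261.
Each (Δ,B) replicates both successor values, so the strategy is self-financing and V0 is arbitrage-free.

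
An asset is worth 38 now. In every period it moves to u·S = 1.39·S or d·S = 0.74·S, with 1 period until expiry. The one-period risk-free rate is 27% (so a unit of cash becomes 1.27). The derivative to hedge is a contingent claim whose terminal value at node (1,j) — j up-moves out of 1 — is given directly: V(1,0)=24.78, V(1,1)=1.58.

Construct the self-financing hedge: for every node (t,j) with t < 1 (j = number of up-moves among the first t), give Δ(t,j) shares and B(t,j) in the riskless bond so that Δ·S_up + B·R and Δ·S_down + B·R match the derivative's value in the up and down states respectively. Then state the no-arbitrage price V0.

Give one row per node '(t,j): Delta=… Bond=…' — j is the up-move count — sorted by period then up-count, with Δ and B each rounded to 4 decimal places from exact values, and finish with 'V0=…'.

Risk-neutral probability p* = (R−d)/(u−d) = (1.27−0.74)/(1.39−0.74) = 0.8154.
Terminal values V(1,·): V(1,0)=24.7800, V(1,1)=1.5800
  t=0,j=0: stock 38.0000 → up 52.8200 (V=1.5800), down 28.1200 (V=24.7800). Price 4.6166; hedge Δ=-0.9393, bond B=40.3089.
Root portfolio cost Δ·38+B reproduces V0=4.6166.

(0,0): Delta=-0.9393 Bond=40.3089
V0=4.6166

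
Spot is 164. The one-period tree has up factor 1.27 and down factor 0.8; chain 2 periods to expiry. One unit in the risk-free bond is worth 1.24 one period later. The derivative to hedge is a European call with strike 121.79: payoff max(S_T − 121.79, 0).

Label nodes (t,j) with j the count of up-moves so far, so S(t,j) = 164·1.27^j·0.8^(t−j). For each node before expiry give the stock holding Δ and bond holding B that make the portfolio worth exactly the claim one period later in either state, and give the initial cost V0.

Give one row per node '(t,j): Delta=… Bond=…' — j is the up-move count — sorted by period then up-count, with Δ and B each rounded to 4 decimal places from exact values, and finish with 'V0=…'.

Under the risk-neutral measure, an up-move has probability p* = (R−d)/(u−d) = 0.9362 and values discount at R = 1.24.
Terminal values V(2,·): V(2,0)=0.0000, V(2,1)=44.8340, V(2,2)=142.7256
  t=1,j=0: stock 131.2000 → up 166.6240 (V=44.8340), down 104.9600 (V=0.0000). Price 33.8486; hedge Δ=0.7271, bond B=-61.5429.
  t=1,j=1: stock 208.2800 → up 264.5156 (V=142.7256), down 166.6240 (V=44.8340). Price 110.0623; hedge Δ=1.0000, bond B=-98.2177.
  t=0,j=0: stock 164.0000 → up 208.2800 (V=110.0623), down 131.2000 (V=33.8486). Price 84.8367; hedge Δ=0.9888, bond B=-77.3200.
Self-financing check: at every node Δ·S+B equals the discounted successor values.

(0,0): Delta=0.9888 Bond=-77.3200
(1,0): Delta=0.7271 Bond=-61.5429
(1,1): Delta=1.0000 Bond=-98.2177
V0=84.8367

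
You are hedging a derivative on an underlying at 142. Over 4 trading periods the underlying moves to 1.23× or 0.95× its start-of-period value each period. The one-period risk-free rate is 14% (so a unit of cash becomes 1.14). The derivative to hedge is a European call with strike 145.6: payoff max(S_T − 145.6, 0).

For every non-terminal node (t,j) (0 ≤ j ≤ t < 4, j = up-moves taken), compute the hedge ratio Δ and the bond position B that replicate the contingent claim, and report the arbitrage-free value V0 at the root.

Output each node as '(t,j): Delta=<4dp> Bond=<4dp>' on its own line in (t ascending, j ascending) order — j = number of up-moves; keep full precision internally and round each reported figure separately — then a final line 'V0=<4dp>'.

No-arbitrage ⇒ martingale measure with p* = (R−d)/(u−d) = 0.6786.
Terminal values V(4,·): V(4,0)=0.0000, V(4,1)=4.1491, V(4,2)=48.2857, V(4,3)=105.4310, V(4,4)=179.4190
Node (3,0) S=121.7472: V=(p*·4.1491+(1−p*)·0.0000)/1.14=2.4697; Δ=(4.1491−0.0000)/(149.7491−115.6599)=0.1217; B=V−Δ·S=-12.3486
Node (3,1) S=157.6307: V=(p*·48.2857+(1−p*)·4.1491)/1.14=29.9114; Δ=(48.2857−4.1491)/(193.8857−149.7491)=1.0000; B=V−Δ·S=-127.7193
Node (3,2) S=204.0902: V=(p*·105.4310+(1−p*)·48.2857)/1.14=76.3709; Δ=(105.4310−48.2857)/(251.0310−193.8857)=1.0000; B=V−Δ·S=-127.7193
Node (3,3) S=264.2431: V=(p*·179.4190+(1−p*)·105.4310)/1.14=136.5238; Δ=(179.4190−105.4310)/(325.0190−251.0310)=1.0000; B=V−Δ·S=-127.7193
Node (2,0) S=128.1550: V=(p*·29.9114+(1−p*)·2.4697)/1.14=18.5007; Δ=(29.9114−2.4697)/(157.6307−121.7472)=0.7647; B=V−Δ·S=-79.5051
Node (2,1) S=165.9270: V=(p*·76.3709+(1−p*)·29.9114)/1.14=53.8925; Δ=(76.3709−29.9114)/(204.0902−157.6306)=1.0000; B=V−Δ·S=-112.0345
Node (2,2) S=214.8318: V=(p*·136.5238+(1−p*)·76.3709)/1.14=102.7973; Δ=(136.5238−76.3709)/(264.2431−204.0902)=1.0000; B=V−Δ·S=-112.0345
Node (1,0) S=134.9000: V=(p*·53.8925+(1−p*)·18.5007)/1.14=37.2953; Δ=(53.8925−18.5007)/(165.9270−128.1550)=0.9370; B=V−Δ·S=-89.1040
Node (1,1) S=174.6600: V=(p*·102.7973+(1−p*)·53.8925)/1.14=76.3841; Δ=(102.7973−53.8925)/(214.8318−165.9270)=1.0000; B=V−Δ·S=-98.2759
Node (0,0) S=142.0000: V=(p*·76.3841+(1−p*)·37.2953)/1.14=55.9823; Δ=(76.3841−37.2953)/(174.6600−134.9000)=0.9831; B=V−Δ·S=-83.6209
Root portfolio cost Δ·142+B reproduces V0=55.9823.

(0,0): Delta=0.9831 Bond=-83.6209
(1,0): Delta=0.9370 Bond=-89.1040
(1,1): Delta=1.0000 Bond=-98.2759
(2,0): Delta=0.7647 Bond=-79.5051
(2,1): Delta=1.0000 Bond=-112.0345
(2,2): Delta=1.0000 Bond=-112.0345
(3,0): Delta=0.1217 Bond=-12.3486
(3,1): Delta=1.0000 Bond=-127.7193
(3,2): Delta=1.0000 Bond=-127.7193
(3,3): Delta=1.0000 Bond=-127.7193
V0=55.9823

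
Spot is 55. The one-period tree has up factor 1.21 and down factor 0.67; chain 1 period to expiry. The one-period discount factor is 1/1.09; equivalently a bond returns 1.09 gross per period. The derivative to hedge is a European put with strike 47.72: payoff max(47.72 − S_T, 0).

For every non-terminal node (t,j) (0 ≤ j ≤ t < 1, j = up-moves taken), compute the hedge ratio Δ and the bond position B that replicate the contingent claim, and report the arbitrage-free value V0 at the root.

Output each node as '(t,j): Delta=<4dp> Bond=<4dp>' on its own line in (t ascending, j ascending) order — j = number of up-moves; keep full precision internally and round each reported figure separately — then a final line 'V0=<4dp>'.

(0,0): Delta=-0.3660 Bond=22.3457
V0=2.2161

Since d<R<u, set p* = (R−d)/(u−d) = 0.7778; price each node as the discounted p*-expectation of its children.
Terminal payoffs: V(1,0)=10.8700, V(1,1)=0.0000
Node (0,0) S=55.0000: V=(p*·0.0000+(1−p*)·10.8700)/1.09=2.2161; Δ=(0.0000−10.8700)/(66.5500−36.8500)=-0.3660; B=V−Δ·S=22.3457
The time-0 hedge costs 2.2161, which is the no-arbitrage price.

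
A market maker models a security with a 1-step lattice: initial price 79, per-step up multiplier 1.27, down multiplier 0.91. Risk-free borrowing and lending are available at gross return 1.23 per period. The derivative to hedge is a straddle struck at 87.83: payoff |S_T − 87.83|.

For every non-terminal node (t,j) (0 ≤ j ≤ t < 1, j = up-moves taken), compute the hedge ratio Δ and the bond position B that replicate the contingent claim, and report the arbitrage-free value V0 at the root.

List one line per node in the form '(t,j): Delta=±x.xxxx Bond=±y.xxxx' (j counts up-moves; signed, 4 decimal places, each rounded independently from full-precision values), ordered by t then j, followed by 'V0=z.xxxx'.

No-arbitrage ⇒ martingale measure with p* = (R−d)/(u−d) = 0.8889.
Terminal values V(1,·): V(1,0)=15.9400, V(1,1)=12.5000
  t=0,j=0: stock 79.0000 → up 100.3300 (V=12.5000), down 71.8900 (V=15.9400). Price 10.4734; hedge Δ=-0.1210, bond B=20.0289.
Root portfolio cost Δ·79+B reproduces V0=10.4734.

(0,0): Delta=-0.1210 Bond=20.0289
V0=10.4734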